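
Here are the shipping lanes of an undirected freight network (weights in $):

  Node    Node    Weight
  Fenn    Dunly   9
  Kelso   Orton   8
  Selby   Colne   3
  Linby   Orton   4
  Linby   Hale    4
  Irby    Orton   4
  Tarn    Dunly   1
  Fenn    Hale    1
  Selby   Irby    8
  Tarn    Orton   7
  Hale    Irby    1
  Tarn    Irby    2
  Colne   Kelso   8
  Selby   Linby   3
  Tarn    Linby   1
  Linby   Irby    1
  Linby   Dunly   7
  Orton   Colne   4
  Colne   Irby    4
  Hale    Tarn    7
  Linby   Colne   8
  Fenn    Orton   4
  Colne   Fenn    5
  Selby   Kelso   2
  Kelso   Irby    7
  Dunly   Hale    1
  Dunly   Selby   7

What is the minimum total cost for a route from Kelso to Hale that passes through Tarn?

$8

Best Kelso to Tarn: Kelso–Selby–Linby–Tarn costing 6
Shortest Tarn→Hale: Tarn–Dunly–Hale = 2
Total via Tarn: 6 + 2 = $8.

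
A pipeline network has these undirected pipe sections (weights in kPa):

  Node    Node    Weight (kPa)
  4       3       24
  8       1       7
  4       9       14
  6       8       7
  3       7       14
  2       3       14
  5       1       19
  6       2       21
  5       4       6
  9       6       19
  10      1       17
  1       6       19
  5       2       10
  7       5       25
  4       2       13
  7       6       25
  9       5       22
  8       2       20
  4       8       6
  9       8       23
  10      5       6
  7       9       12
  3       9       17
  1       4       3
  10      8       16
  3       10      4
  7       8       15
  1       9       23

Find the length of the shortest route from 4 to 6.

13 kPa

Shortest distances from 4:
4: 0
1: 3  (via 4)
5: 6  (via 4)
8: 6  (via 4)
10: 12  (via 5)
2: 13  (via 4)
6: 13  (via 8)
Shortest route: 4–8–6 = 13 kPa.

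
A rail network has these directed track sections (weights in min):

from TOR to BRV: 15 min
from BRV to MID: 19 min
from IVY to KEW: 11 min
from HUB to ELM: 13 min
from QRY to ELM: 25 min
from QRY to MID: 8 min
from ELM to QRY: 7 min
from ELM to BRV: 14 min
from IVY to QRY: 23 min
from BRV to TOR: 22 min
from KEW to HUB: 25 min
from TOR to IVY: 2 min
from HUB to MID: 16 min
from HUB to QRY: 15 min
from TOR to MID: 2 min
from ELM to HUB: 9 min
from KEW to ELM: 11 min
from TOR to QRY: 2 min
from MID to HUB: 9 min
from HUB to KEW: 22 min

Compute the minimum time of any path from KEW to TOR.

Running Dijkstra from KEW:
KEW: 0
ELM: 11  (via KEW)
QRY: 18  (via ELM)
HUB: 20  (via ELM)
BRV: 25  (via ELM)
MID: 26  (via QRY)
TOR: 47  (via BRV)
Shortest route: KEW–ELM–BRV–TOR = 47 min.

47 min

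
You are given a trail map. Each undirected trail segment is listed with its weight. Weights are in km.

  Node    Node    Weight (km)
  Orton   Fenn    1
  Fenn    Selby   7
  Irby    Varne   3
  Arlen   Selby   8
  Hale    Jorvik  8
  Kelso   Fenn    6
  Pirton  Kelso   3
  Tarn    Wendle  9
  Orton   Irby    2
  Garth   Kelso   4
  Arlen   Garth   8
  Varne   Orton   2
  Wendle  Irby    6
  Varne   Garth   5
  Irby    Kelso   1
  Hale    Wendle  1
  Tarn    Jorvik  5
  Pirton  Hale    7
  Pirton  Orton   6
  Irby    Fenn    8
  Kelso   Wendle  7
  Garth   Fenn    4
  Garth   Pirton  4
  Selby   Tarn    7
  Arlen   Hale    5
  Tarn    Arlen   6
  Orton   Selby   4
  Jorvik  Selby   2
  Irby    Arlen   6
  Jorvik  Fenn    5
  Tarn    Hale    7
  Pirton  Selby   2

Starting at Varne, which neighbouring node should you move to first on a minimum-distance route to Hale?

Enumerating some paths:
Varne–Irby–Wendle–Hale: 3+6+1 = 10
Varne–Orton–Irby–Wendle–Hale: 2+2+6+1 = 11
Varne–Irby–Kelso–Wendle–Hale: 3+1+7+1 = 12
Cheapest is Varne–Irby–Wendle–Hale at 10 km.
So from Varne the first move is to Irby.

Irby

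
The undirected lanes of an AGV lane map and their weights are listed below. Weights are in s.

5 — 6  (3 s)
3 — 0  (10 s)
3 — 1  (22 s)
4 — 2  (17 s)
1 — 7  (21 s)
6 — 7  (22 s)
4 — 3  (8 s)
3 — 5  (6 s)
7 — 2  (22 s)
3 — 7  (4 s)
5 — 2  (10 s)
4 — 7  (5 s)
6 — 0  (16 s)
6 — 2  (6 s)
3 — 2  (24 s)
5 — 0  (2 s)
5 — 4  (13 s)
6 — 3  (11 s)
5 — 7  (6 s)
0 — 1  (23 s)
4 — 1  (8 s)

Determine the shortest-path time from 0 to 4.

Candidate routes:
0 - 5 - 7 - 4: 2+6+5 = 13
0 - 5 - 4: 2+13 = 15
Cheapest is 0 - 5 - 7 - 4 at 13 s.

13 s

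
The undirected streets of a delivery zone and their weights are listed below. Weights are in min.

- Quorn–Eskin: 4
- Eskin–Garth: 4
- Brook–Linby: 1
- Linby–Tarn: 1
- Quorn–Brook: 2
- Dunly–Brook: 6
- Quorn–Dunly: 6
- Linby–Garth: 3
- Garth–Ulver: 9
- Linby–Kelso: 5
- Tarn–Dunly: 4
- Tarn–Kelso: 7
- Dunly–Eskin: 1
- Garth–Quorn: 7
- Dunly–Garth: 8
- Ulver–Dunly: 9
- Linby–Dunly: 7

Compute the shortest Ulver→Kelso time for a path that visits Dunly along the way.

Best Ulver to Dunly: Ulver–Dunly costing 9
Shortest Dunly→Kelso: Dunly–Tarn–Linby–Kelso = 10
Total via Dunly: 9 + 10 = 19 min.

19 min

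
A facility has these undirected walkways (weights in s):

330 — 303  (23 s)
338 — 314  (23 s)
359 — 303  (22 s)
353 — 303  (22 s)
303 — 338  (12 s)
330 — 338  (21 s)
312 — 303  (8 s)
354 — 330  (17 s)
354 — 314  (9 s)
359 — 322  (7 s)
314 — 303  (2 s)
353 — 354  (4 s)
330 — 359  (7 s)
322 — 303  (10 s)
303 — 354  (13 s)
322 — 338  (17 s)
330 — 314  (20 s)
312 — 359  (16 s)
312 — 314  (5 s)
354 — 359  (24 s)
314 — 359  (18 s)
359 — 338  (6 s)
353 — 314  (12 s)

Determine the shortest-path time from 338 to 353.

Shortest distances from 338:
338: 0
359: 6  (via 338)
303: 12  (via 338)
322: 13  (via 359)
330: 13  (via 359)
314: 14  (via 303)
312: 19  (via 314)
354: 23  (via 314)
353: 26  (via 314)
Shortest route: 338–303–314–353 = 26 s.

26 s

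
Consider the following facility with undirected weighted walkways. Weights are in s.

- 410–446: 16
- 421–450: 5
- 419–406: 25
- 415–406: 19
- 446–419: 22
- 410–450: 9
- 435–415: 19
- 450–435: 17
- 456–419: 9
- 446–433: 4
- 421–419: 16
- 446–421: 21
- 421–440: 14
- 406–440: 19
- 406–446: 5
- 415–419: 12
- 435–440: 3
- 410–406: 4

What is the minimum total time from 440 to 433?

Enumerating some paths:
440–435–450–410–406–446–433: 3+17+9+4+5+4 = 42
440–406–446–433: 19+5+4 = 28
440–421–450–410–406–446–433: 14+5+9+4+5+4 = 41
440–421–446–433: 14+21+4 = 39
The minimum is 28 s via 440–406–446–433.

28 s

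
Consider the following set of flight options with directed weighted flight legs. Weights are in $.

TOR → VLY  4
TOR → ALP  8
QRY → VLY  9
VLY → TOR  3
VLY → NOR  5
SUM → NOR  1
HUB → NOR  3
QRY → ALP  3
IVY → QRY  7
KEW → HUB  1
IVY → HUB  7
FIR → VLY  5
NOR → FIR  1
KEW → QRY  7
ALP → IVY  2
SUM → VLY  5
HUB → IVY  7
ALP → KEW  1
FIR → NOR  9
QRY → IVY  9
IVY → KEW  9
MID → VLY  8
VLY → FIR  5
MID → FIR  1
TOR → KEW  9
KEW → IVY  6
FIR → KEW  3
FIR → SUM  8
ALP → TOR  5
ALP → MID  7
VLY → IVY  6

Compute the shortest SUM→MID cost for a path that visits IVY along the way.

Shortest SUM→IVY: SUM–NOR–FIR–KEW–IVY = 11
Best IVY to MID: IVY–QRY–ALP–MID costing 17
Total via IVY: 11 + 17 = $28.

$28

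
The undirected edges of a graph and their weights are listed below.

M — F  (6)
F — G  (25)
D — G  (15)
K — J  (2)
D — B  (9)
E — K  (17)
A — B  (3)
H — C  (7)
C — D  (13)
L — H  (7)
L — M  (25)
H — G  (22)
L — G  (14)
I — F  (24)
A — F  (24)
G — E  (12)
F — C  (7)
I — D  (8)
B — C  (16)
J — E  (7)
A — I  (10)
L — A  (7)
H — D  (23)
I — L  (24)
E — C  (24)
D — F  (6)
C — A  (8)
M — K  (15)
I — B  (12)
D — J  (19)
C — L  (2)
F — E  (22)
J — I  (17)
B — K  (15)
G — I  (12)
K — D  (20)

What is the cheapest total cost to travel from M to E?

Candidate routes:
M–F–E: 6+22 = 28
M–K–E: 15+17 = 32
M–K–J–E: 15+2+7 = 24
Cheapest is M–K–J–E at 24.

24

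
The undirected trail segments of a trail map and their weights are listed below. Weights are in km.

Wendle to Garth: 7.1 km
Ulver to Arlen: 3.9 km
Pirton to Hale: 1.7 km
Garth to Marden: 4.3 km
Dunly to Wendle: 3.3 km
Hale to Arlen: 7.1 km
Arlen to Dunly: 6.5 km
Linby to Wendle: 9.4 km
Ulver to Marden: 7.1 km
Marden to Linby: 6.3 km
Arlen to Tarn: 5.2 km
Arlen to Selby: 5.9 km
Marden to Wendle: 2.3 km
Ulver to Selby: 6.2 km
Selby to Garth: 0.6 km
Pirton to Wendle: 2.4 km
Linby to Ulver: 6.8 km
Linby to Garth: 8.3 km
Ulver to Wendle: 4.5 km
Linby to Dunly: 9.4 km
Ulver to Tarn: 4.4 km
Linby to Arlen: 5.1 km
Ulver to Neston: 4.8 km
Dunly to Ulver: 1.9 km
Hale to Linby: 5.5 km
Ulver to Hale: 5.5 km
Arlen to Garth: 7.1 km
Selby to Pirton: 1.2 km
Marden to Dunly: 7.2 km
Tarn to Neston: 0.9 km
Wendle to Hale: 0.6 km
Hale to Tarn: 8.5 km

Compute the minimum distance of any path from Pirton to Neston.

Shortest distances from Pirton:
Pirton: 0
Selby: 1.2  (via Pirton)
Hale: 1.7  (via Pirton)
Garth: 1.8  (via Selby)
Wendle: 2.3  (via Hale)
Marden: 4.6  (via Wendle)
Dunly: 5.6  (via Wendle)
Ulver: 6.8  (via Wendle)
Arlen: 7.1  (via Selby)
Linby: 7.2  (via Hale)
Tarn: 10.2  (via Hale)
Neston: 11.1  (via Tarn)
Shortest route: Pirton–Hale–Tarn–Neston = 11.1 km.

11.1 km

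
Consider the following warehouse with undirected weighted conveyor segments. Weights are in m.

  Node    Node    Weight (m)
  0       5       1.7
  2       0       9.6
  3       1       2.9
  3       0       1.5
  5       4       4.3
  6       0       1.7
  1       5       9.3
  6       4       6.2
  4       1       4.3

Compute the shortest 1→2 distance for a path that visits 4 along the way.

Shortest 1→4: 1–4 = 4.3
Shortest 4→2: 4–5–0–2 = 15.6
Total via 4: 4.3 + 15.6 = 19.9 m.

19.9 m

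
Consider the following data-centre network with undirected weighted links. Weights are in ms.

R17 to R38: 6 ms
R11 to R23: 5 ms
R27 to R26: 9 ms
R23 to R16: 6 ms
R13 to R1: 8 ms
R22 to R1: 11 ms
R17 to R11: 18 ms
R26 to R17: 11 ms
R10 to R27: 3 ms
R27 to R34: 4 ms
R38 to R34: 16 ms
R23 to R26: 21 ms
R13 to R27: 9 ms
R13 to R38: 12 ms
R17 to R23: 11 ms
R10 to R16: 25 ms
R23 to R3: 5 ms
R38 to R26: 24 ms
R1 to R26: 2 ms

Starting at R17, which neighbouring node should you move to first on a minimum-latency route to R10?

Candidate routes:
R17 → R26 → R27 → R10: 11+9+3 = 23
R17 → R38 → R34 → R27 → R10: 6+16+4+3 = 29
R17 → R38 → R13 → R27 → R10: 6+12+9+3 = 30
The minimum is 23 ms via R17 → R26 → R27 → R10.
So from R17 the first move is to R26.

R26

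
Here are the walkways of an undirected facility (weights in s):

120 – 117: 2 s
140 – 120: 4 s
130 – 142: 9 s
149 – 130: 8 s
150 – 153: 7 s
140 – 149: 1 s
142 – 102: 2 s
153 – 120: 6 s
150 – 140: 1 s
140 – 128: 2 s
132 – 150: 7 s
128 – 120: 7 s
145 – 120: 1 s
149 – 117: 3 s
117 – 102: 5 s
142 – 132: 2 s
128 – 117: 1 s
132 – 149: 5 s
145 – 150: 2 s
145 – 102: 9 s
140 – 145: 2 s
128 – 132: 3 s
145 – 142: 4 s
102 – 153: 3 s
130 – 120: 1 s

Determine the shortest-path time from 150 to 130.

Settle nodes by increasing distance from 150:
150: 0
140: 1  (via 150)
145: 2  (via 150)
149: 2  (via 140)
120: 3  (via 145)
128: 3  (via 140)
130: 4  (via 120)
Shortest route: 150 → 145 → 120 → 130 = 4 s.

4 s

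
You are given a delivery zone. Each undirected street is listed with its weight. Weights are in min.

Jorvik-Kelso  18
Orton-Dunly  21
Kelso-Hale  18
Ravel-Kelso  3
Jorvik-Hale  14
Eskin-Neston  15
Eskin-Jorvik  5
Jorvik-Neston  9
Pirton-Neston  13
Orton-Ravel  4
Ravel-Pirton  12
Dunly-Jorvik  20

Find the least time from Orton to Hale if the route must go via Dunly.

Best Orton to Dunly: Orton → Dunly costing 21
Shortest Dunly→Hale: Dunly → Jorvik → Hale = 34
Total via Dunly: 21 + 34 = 55 min.

55 min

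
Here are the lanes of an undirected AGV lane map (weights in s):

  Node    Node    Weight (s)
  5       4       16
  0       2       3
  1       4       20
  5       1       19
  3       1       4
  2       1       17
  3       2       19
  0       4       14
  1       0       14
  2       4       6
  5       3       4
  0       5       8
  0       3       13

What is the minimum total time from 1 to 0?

14 s

Shortest distances from 1:
1: 0
3: 4  (via 1)
5: 8  (via 3)
0: 14  (via 1)
Shortest route: 1–0 = 14 s.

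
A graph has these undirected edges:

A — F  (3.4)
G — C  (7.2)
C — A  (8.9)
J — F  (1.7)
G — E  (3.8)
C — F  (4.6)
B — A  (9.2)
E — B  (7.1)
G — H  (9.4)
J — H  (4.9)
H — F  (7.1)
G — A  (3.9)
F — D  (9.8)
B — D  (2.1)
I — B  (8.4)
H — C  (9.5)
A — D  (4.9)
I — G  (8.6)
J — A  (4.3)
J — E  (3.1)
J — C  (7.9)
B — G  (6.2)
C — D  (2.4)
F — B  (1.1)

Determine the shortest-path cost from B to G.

6.2

Compare a few routes:
B–G: 6.2 = 6.2
B–F–A–G: 1.1+3.4+3.9 = 8.4
Cheapest is B–G at 6.2.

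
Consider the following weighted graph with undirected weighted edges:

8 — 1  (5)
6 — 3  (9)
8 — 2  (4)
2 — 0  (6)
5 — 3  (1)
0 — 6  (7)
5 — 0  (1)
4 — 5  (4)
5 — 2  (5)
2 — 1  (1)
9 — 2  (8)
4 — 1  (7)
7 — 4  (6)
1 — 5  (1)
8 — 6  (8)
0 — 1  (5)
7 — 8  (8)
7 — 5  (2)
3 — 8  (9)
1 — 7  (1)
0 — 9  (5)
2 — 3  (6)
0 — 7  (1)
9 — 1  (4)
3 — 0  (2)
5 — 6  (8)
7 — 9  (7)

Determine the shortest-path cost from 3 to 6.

Shortest distances from 3:
3: 0
5: 1  (via 3)
0: 2  (via 3)
1: 2  (via 5)
2: 3  (via 1)
7: 3  (via 5)
4: 5  (via 5)
9: 6  (via 1)
8: 7  (via 1)
6: 9  (via 3)
Shortest route: 3–6 = 9.

9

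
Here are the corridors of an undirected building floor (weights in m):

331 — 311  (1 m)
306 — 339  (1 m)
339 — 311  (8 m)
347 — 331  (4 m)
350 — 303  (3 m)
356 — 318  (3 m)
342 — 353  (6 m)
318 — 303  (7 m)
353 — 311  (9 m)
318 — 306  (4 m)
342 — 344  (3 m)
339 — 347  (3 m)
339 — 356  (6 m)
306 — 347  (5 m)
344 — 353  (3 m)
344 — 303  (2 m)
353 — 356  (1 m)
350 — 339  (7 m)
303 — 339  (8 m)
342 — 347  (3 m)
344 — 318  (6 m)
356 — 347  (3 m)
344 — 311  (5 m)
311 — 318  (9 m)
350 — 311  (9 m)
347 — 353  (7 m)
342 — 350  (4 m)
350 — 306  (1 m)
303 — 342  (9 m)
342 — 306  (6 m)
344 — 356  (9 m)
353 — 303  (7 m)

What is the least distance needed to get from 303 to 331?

Enumerating some paths:
303 → 350 → 306 → 339 → 347 → 331: 3+1+1+3+4 = 12
303 → 350 → 306 → 347 → 331: 3+1+5+4 = 13
303 → 344 → 311 → 331: 2+5+1 = 8
303 → 344 → 342 → 347 → 331: 2+3+3+4 = 12
Cheapest is 303 → 344 → 311 → 331 at 8 m.

8 m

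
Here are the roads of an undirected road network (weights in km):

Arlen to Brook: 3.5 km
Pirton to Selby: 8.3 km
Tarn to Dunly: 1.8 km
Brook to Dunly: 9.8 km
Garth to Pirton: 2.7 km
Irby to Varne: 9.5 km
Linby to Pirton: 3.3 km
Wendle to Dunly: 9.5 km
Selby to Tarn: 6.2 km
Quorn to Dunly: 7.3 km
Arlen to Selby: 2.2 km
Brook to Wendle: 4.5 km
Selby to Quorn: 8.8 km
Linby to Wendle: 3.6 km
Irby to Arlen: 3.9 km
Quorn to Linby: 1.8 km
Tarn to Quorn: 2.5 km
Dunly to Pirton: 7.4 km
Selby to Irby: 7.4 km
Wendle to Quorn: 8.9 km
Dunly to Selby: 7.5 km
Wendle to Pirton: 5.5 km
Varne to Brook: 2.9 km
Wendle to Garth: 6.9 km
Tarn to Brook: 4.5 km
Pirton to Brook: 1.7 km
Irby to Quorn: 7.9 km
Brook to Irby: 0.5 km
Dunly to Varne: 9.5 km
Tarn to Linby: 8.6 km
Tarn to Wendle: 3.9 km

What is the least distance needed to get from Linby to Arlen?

Enumerating some paths:
Linby → Pirton → Brook → Irby → Arlen: 3.3+1.7+0.5+3.9 = 9.4
Linby → Wendle → Brook → Arlen: 3.6+4.5+3.5 = 11.6
Linby → Pirton → Brook → Arlen: 3.3+1.7+3.5 = 8.5
Linby → Quorn → Tarn → Brook → Arlen: 1.8+2.5+4.5+3.5 = 12.3
The minimum is 8.5 km via Linby → Pirton → Brook → Arlen.

8.5 km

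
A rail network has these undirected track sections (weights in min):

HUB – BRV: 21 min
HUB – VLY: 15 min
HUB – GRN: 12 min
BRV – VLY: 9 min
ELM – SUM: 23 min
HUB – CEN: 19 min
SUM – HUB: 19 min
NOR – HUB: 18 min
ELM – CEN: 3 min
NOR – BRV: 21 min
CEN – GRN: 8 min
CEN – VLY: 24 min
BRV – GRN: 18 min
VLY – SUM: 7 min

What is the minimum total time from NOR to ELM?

Running Dijkstra from NOR:
NOR: 0
HUB: 18  (via NOR)
BRV: 21  (via NOR)
VLY: 30  (via BRV)
GRN: 30  (via HUB)
CEN: 37  (via HUB)
SUM: 37  (via HUB)
ELM: 40  (via CEN)
Shortest route: NOR → HUB → CEN → ELM = 40 min.

40 min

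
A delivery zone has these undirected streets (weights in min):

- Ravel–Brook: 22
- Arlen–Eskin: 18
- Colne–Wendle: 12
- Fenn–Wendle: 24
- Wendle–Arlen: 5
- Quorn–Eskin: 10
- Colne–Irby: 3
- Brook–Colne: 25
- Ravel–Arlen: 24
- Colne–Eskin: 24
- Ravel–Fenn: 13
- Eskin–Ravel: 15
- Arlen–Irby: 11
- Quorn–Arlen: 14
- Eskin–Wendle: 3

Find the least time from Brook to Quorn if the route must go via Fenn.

72 min

Shortest Brook→Fenn: Brook → Ravel → Fenn = 35
Best Fenn to Quorn: Fenn → Wendle → Eskin → Quorn costing 37
Total via Fenn: 35 + 37 = 72 min.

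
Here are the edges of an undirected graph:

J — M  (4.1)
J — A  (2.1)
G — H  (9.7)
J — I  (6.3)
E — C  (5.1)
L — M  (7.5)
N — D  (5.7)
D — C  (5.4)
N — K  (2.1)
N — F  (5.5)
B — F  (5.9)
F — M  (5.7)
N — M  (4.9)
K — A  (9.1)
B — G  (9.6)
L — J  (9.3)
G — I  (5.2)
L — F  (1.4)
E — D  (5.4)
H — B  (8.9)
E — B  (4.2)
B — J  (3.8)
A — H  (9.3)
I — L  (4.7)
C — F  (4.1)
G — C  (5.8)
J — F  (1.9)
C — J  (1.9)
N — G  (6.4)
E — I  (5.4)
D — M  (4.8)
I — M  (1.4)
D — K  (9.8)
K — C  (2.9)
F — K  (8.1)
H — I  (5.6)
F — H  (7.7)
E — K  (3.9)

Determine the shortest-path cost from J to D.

7.3

Compare a few routes:
J–C–D: 1.9+5.4 = 7.3
J–F–M–D: 1.9+5.7+4.8 = 12.4
J–F–C–D: 1.9+4.1+5.4 = 11.4
J–M–D: 4.1+4.8 = 8.9
The minimum is 7.3 via J–C–D.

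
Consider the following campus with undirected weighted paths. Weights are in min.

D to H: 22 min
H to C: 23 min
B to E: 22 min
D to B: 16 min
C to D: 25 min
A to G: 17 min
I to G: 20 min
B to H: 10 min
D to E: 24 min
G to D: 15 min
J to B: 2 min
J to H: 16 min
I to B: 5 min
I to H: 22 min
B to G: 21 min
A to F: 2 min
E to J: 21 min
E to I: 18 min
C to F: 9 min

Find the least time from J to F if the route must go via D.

Shortest J→D: J–B–D = 18
Best D to F: D–C–F costing 34
Total via D: 18 + 34 = 52 min.

52 min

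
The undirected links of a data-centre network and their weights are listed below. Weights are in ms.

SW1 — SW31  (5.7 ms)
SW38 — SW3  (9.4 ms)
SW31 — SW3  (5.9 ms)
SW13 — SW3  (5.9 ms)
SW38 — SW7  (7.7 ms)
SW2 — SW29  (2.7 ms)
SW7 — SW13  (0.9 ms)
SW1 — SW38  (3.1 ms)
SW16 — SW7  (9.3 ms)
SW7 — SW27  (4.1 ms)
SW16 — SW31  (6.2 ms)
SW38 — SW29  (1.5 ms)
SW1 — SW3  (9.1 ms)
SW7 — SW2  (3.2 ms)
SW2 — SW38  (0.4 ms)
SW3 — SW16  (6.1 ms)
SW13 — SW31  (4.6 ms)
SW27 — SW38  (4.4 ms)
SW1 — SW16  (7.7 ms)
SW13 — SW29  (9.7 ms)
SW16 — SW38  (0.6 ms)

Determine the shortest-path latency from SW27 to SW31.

Running Dijkstra from SW27:
SW27: 0
SW7: 4.1  (via SW27)
SW38: 4.4  (via SW27)
SW2: 4.8  (via SW38)
SW13: 5  (via SW7)
SW16: 5  (via SW38)
SW29: 5.9  (via SW38)
SW1: 7.5  (via SW38)
SW31: 9.6  (via SW13)
Shortest route: SW27 → SW7 → SW13 → SW31 = 9.6 ms.

9.6 ms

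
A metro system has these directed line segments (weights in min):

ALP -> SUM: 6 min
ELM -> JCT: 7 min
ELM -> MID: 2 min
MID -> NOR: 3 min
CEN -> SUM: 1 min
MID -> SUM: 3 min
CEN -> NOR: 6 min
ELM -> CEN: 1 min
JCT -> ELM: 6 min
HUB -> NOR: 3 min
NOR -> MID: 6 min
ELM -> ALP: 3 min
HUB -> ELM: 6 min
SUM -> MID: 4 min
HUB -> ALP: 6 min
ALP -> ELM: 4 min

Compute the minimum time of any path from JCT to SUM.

8 min

Compare a few routes:
JCT - ELM - CEN - SUM: 6+1+1 = 8
JCT - ELM - MID - SUM: 6+2+3 = 11
The minimum is 8 min via JCT - ELM - CEN - SUM.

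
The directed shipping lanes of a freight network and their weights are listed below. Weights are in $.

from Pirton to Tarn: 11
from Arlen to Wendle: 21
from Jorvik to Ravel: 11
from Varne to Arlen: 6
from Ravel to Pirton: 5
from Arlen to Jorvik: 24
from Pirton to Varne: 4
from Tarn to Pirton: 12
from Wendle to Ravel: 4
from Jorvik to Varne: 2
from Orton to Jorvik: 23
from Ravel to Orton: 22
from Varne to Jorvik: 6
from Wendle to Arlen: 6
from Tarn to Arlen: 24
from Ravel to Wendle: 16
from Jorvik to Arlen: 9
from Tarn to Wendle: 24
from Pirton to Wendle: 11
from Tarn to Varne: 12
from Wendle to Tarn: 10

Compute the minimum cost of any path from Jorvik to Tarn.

$27

Settle nodes by increasing distance from Jorvik:
Jorvik: 0
Varne: 2  (via Jorvik)
Arlen: 8  (via Varne)
Ravel: 11  (via Jorvik)
Pirton: 16  (via Ravel)
Wendle: 27  (via Ravel)
Tarn: 27  (via Pirton)
Shortest route: Jorvik–Ravel–Pirton–Tarn = $27.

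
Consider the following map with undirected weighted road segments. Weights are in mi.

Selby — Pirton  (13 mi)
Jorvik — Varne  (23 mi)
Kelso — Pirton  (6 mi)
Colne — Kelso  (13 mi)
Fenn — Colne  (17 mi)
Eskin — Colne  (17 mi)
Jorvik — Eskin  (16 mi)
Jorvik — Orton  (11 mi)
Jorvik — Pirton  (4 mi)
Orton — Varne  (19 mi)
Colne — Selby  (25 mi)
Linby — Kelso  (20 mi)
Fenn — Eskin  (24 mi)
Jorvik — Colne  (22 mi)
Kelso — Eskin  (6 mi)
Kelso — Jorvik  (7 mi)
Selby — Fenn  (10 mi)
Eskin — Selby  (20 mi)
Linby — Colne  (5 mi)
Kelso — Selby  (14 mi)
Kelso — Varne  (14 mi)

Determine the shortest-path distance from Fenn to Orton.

38 mi

Enumerating some paths:
Fenn → Selby → Kelso → Pirton → Jorvik → Orton: 10+14+6+4+11 = 45
Fenn → Selby → Pirton → Jorvik → Orton: 10+13+4+11 = 38
Fenn → Selby → Kelso → Jorvik → Orton: 10+14+7+11 = 42
The minimum is 38 mi via Fenn → Selby → Pirton → Jorvik → Orton.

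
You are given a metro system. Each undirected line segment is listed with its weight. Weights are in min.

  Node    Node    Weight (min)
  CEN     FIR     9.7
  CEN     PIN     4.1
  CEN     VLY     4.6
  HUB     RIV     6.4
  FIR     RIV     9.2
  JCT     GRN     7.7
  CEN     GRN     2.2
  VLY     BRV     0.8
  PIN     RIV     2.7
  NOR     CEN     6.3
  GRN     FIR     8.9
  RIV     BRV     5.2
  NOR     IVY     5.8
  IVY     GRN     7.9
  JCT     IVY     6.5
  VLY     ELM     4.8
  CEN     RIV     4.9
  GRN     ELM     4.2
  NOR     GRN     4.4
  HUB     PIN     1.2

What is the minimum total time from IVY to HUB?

15.4 min

Running Dijkstra from IVY:
IVY: 0
NOR: 5.8  (via IVY)
JCT: 6.5  (via IVY)
GRN: 7.9  (via IVY)
CEN: 10.1  (via GRN)
ELM: 12.1  (via GRN)
PIN: 14.2  (via CEN)
VLY: 14.7  (via CEN)
RIV: 15  (via CEN)
HUB: 15.4  (via PIN)
Shortest route: IVY–GRN–CEN–PIN–HUB = 15.4 min.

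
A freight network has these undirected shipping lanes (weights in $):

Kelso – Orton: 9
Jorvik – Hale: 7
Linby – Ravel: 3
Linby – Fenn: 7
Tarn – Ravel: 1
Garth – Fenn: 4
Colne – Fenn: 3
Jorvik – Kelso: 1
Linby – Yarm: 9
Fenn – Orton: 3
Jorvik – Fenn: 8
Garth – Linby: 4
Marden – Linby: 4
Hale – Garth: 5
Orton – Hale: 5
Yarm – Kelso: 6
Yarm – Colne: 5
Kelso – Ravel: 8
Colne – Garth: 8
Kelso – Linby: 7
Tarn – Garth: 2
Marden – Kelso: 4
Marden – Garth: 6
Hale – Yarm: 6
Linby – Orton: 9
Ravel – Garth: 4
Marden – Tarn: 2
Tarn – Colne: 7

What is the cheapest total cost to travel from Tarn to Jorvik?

$7

Compare a few routes:
Tarn - Marden - Kelso - Jorvik: 2+4+1 = 7
Tarn - Ravel - Linby - Kelso - Jorvik: 1+3+7+1 = 12
Tarn - Ravel - Kelso - Jorvik: 1+8+1 = 10
The minimum is $7 via Tarn - Marden - Kelso - Jorvik.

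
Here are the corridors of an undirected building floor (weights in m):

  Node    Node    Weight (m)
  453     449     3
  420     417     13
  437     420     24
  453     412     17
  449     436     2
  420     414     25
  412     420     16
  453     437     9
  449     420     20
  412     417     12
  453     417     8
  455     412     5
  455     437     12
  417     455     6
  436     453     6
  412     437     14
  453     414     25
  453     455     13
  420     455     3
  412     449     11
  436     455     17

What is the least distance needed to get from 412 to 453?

Shortest distances from 412:
412: 0
455: 5  (via 412)
420: 8  (via 455)
417: 11  (via 455)
449: 11  (via 412)
436: 13  (via 449)
437: 14  (via 412)
453: 14  (via 449)
Shortest route: 412–449–453 = 14 m.

14 m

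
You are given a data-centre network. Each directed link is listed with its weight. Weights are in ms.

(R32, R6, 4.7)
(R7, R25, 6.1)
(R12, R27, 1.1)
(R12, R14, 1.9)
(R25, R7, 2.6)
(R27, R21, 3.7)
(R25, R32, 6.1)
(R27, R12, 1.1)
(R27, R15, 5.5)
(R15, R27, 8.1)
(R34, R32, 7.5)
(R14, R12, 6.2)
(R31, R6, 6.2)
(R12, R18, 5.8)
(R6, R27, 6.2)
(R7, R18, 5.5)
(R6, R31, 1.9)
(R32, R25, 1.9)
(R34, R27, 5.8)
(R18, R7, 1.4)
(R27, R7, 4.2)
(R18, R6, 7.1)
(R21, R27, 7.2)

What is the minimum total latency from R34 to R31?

Settle nodes by increasing distance from R34:
R34: 0
R27: 5.8  (via R34)
R12: 6.9  (via R27)
R32: 7.5  (via R34)
R14: 8.8  (via R12)
R25: 9.4  (via R32)
R21: 9.5  (via R27)
R7: 10  (via R27)
R15: 11.3  (via R27)
R6: 12.2  (via R32)
R18: 12.7  (via R12)
R31: 14.1  (via R6)
Shortest route: R34–R32–R6–R31 = 14.1 ms.

14.1 ms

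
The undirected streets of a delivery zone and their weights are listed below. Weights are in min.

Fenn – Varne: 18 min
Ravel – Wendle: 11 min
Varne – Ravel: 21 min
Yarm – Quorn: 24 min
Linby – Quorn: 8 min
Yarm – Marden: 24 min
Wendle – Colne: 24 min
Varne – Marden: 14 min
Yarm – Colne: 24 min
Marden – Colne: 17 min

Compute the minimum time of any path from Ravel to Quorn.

Enumerating some paths:
Ravel–Wendle–Colne–Marden–Yarm–Quorn: 11+24+17+24+24 = 100
Ravel–Varne–Marden–Yarm–Quorn: 21+14+24+24 = 83
The minimum is 83 min via Ravel–Varne–Marden–Yarm–Quorn.

83 min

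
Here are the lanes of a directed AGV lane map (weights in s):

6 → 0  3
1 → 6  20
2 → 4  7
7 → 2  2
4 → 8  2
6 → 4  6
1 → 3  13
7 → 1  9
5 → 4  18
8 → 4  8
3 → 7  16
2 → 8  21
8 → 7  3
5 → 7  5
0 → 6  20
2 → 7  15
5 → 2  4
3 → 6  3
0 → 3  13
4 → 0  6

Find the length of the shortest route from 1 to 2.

Enumerating some paths:
1 → 3 → 7 → 2: 13+16+2 = 31
1 → 3 → 6 → 4 → 8 → 7 → 2: 13+3+6+2+3+2 = 29
Cheapest is 1 → 3 → 6 → 4 → 8 → 7 → 2 at 29 s.

29 s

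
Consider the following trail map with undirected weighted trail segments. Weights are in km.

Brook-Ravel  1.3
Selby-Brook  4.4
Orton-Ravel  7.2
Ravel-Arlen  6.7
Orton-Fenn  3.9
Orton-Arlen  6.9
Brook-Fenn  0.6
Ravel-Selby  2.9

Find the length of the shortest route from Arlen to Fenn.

8.6 km

Settle nodes by increasing distance from Arlen:
Arlen: 0
Ravel: 6.7  (via Arlen)
Orton: 6.9  (via Arlen)
Brook: 8  (via Ravel)
Fenn: 8.6  (via Brook)
Shortest route: Arlen → Ravel → Brook → Fenn = 8.6 km.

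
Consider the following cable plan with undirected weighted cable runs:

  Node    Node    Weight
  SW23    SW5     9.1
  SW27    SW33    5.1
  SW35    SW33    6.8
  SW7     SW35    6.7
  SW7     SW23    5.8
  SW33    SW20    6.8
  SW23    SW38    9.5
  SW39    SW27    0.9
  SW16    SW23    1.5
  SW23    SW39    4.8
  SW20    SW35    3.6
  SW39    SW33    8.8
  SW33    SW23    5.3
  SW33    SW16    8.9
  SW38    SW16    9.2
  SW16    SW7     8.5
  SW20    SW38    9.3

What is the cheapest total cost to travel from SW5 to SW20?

21.2

Candidate routes:
SW5 → SW23 → SW33 → SW35 → SW20: 9.1+5.3+6.8+3.6 = 24.8
SW5 → SW23 → SW7 → SW35 → SW20: 9.1+5.8+6.7+3.6 = 25.2
SW5 → SW23 → SW33 → SW20: 9.1+5.3+6.8 = 21.2
Cheapest is SW5 → SW23 → SW33 → SW20 at 21.2.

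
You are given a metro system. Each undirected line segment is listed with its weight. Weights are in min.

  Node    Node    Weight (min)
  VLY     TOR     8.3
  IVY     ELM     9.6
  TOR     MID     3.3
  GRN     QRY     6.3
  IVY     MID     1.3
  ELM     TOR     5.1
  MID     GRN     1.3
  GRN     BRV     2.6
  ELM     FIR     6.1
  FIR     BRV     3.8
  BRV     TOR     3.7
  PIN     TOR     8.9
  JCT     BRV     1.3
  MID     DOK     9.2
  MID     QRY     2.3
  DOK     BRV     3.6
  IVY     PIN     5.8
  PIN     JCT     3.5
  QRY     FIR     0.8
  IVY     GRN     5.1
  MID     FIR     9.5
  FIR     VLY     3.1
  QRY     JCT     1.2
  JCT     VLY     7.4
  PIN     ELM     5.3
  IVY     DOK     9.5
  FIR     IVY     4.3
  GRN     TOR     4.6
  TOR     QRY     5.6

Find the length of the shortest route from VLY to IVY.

Running Dijkstra from VLY:
VLY: 0
FIR: 3.1  (via VLY)
QRY: 3.9  (via FIR)
JCT: 5.1  (via QRY)
MID: 6.2  (via QRY)
BRV: 6.4  (via JCT)
IVY: 7.4  (via FIR)
Shortest route: VLY → FIR → IVY = 7.4 min.

7.4 min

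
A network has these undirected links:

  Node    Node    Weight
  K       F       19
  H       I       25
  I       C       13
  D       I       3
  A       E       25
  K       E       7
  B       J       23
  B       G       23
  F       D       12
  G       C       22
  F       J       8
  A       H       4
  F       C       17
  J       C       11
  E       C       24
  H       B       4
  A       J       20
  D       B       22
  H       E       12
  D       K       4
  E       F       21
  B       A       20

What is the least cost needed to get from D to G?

Candidate routes:
D → F → C → G: 12+17+22 = 51
D → I → C → G: 3+13+22 = 38
D → B → G: 22+23 = 45
D → K → E → H → B → G: 4+7+12+4+23 = 50
The minimum is 38 via D → I → C → G.

38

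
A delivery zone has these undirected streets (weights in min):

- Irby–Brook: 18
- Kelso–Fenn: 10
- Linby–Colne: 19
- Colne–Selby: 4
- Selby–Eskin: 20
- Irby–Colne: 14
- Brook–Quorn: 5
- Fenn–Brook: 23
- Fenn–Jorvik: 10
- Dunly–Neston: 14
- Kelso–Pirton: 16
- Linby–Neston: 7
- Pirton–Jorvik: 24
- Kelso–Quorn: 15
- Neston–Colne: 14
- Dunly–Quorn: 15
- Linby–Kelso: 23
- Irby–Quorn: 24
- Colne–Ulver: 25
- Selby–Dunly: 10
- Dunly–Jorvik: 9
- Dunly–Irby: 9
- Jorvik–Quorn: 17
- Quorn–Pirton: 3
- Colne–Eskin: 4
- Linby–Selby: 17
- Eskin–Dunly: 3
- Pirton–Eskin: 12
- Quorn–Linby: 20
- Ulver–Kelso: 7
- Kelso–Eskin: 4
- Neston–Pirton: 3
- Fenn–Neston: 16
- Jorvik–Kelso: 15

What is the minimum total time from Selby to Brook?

28 min

Running Dijkstra from Selby:
Selby: 0
Colne: 4  (via Selby)
Eskin: 8  (via Colne)
Dunly: 10  (via Selby)
Kelso: 12  (via Eskin)
Linby: 17  (via Selby)
Neston: 18  (via Colne)
Irby: 18  (via Colne)
Ulver: 19  (via Kelso)
Jorvik: 19  (via Dunly)
Pirton: 20  (via Eskin)
Fenn: 22  (via Kelso)
Quorn: 23  (via Pirton)
Brook: 28  (via Quorn)
Shortest route: Selby → Colne → Eskin → Pirton → Quorn → Brook = 28 min.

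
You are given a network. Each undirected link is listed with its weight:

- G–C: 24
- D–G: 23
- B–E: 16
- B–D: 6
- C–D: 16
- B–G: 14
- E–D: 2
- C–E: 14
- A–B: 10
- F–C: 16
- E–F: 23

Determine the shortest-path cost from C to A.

Candidate routes:
C–D–B–A: 16+6+10 = 32
C–E–B–A: 14+16+10 = 40
The minimum is 32 via C–D–B–A.

32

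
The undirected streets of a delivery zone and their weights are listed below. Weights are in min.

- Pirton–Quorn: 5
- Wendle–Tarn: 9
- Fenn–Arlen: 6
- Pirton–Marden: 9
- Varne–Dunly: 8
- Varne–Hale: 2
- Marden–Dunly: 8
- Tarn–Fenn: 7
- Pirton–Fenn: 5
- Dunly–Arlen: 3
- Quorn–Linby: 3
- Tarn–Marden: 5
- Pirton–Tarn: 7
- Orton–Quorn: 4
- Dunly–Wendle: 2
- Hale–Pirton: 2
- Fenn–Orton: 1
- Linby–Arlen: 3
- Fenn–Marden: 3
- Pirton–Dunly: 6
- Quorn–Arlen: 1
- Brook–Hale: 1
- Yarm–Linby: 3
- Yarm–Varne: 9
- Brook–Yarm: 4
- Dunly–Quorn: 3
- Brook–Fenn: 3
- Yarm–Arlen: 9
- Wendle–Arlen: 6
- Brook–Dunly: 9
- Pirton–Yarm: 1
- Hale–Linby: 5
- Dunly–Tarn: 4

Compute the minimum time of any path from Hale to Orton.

Settle nodes by increasing distance from Hale:
Hale: 0
Brook: 1  (via Hale)
Pirton: 2  (via Hale)
Varne: 2  (via Hale)
Yarm: 3  (via Pirton)
Fenn: 4  (via Brook)
Orton: 5  (via Fenn)
Shortest route: Hale → Brook → Fenn → Orton = 5 min.

5 min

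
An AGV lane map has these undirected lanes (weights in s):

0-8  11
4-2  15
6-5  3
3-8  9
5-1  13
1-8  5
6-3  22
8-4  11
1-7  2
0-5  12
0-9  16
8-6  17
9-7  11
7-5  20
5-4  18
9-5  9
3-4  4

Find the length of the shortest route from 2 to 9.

42 s

Running Dijkstra from 2:
2: 0
4: 15  (via 2)
3: 19  (via 4)
8: 26  (via 4)
1: 31  (via 8)
5: 33  (via 4)
7: 33  (via 1)
6: 36  (via 5)
0: 37  (via 8)
9: 42  (via 5)
Shortest route: 2 → 4 → 5 → 9 = 42 s.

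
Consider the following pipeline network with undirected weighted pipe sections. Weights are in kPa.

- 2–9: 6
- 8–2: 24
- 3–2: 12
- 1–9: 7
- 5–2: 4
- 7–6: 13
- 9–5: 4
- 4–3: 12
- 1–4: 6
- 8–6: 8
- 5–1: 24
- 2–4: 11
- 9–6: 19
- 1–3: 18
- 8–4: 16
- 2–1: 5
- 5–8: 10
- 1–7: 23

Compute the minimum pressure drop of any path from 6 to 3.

Settle nodes by increasing distance from 6:
6: 0
8: 8  (via 6)
7: 13  (via 6)
5: 18  (via 8)
9: 19  (via 6)
2: 22  (via 5)
4: 24  (via 8)
1: 26  (via 9)
3: 34  (via 2)
Shortest route: 6–8–5–2–3 = 34 kPa.

34 kPa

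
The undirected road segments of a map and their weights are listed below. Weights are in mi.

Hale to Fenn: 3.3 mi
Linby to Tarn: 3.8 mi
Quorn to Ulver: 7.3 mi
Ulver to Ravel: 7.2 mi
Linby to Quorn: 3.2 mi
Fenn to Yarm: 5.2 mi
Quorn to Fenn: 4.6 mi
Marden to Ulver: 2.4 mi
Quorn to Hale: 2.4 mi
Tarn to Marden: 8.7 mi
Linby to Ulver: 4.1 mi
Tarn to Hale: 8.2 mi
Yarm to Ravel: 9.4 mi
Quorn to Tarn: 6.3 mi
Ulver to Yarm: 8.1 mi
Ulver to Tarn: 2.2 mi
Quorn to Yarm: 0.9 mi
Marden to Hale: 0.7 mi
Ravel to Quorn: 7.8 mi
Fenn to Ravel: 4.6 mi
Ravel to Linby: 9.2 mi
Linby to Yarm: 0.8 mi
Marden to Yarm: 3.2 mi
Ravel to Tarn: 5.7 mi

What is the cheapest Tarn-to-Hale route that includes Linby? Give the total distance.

Shortest Tarn→Linby: Tarn–Linby = 3.8
Best Linby to Hale: Linby–Yarm–Quorn–Hale costing 4.1
Total via Linby: 3.8 + 4.1 = 7.9 mi.

7.9 mi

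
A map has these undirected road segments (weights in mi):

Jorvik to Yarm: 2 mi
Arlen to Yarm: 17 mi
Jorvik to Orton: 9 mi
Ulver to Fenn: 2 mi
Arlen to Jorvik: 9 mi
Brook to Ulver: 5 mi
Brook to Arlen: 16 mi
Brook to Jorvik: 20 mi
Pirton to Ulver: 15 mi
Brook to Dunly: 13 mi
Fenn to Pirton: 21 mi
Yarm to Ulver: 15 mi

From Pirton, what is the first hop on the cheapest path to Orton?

Ulver

Candidate routes:
Pirton → Fenn → Ulver → Yarm → Jorvik → Orton: 21+2+15+2+9 = 49
Pirton → Ulver → Brook → Jorvik → Orton: 15+5+20+9 = 49
Pirton → Ulver → Yarm → Jorvik → Orton: 15+15+2+9 = 41
The minimum is 41 mi via Pirton → Ulver → Yarm → Jorvik → Orton.
So from Pirton the first move is to Ulver.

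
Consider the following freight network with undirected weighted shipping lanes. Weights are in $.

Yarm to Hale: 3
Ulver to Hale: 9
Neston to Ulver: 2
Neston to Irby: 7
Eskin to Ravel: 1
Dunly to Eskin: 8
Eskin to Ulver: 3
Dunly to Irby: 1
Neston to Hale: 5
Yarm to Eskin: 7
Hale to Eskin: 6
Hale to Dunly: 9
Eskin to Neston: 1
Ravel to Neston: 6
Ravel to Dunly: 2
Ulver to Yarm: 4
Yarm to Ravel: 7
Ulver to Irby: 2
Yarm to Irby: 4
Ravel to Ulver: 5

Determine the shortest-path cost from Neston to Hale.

$5

Running Dijkstra from Neston:
Neston: 0
Eskin: 1  (via Neston)
Ravel: 2  (via Eskin)
Ulver: 2  (via Neston)
Irby: 4  (via Ulver)
Dunly: 4  (via Ravel)
Hale: 5  (via Neston)
Shortest route: Neston–Hale = $5.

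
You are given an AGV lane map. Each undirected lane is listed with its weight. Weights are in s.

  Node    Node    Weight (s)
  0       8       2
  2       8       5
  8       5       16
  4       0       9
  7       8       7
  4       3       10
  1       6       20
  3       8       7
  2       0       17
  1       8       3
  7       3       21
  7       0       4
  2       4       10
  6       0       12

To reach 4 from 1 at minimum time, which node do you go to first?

8

Candidate routes:
1 → 8 → 2 → 4: 3+5+10 = 18
1 → 8 → 0 → 4: 3+2+9 = 14
Cheapest is 1 → 8 → 0 → 4 at 14 s.
So from 1 the first move is to 8.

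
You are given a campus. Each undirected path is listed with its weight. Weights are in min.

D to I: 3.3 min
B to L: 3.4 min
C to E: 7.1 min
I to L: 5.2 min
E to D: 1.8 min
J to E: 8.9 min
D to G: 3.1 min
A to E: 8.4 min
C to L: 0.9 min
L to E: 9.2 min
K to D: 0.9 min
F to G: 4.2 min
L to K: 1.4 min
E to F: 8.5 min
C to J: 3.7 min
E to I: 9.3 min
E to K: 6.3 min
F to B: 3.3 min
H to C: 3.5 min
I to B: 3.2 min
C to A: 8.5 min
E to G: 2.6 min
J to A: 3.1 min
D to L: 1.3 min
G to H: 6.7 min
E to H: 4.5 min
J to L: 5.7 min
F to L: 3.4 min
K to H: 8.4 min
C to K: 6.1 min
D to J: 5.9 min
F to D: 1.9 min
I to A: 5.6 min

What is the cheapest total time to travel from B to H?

Compare a few routes:
B - L - C - H: 3.4+0.9+3.5 = 7.8
B - F - D - L - C - H: 3.3+1.9+1.3+0.9+3.5 = 10.9
B - F - L - C - H: 3.3+3.4+0.9+3.5 = 11.1
B - L - D - E - H: 3.4+1.3+1.8+4.5 = 11
Cheapest is B - L - C - H at 7.8 min.

7.8 min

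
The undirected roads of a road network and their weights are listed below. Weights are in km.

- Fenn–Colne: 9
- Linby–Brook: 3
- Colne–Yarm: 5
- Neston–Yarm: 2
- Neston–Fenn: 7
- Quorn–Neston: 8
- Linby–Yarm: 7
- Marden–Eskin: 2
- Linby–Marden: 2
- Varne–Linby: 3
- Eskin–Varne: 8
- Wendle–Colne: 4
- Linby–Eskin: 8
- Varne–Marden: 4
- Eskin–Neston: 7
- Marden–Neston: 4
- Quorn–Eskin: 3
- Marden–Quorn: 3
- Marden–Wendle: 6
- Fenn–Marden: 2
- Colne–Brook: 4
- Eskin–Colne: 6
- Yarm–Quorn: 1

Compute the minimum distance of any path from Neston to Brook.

Settle nodes by increasing distance from Neston:
Neston: 0
Yarm: 2  (via Neston)
Quorn: 3  (via Yarm)
Marden: 4  (via Neston)
Linby: 6  (via Marden)
Fenn: 6  (via Marden)
Eskin: 6  (via Quorn)
Colne: 7  (via Yarm)
Varne: 8  (via Marden)
Brook: 9  (via Linby)
Shortest route: Neston → Marden → Linby → Brook = 9 km.

9 km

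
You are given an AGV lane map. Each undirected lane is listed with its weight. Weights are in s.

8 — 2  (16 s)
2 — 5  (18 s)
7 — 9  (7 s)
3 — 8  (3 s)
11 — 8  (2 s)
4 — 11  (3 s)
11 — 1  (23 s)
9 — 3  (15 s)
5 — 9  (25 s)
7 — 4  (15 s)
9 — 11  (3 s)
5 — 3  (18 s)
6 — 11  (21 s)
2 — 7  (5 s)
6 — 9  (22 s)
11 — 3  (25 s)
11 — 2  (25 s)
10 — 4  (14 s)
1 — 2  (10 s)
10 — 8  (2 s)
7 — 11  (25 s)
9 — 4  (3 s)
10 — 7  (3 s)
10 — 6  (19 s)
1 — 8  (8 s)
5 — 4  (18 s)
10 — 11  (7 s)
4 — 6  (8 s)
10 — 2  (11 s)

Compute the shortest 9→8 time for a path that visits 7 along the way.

12 s

Best 9 to 7: 9–7 costing 7
Shortest 7→8: 7–10–8 = 5
Total via 7: 7 + 5 = 12 s.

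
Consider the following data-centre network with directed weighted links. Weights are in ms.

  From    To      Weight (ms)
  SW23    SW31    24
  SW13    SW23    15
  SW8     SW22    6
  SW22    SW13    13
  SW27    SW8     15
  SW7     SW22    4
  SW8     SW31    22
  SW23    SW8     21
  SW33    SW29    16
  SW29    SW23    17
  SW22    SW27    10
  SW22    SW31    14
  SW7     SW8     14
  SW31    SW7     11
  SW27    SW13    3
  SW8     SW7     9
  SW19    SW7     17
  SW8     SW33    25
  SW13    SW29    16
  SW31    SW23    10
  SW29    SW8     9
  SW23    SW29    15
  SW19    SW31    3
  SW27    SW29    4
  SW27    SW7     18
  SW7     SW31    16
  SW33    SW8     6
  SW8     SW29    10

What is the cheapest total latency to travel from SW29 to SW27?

25 ms

Candidate routes:
SW29–SW8–SW22–SW27: 9+6+10 = 25
SW29–SW23–SW8–SW22–SW27: 17+21+6+10 = 54
SW29–SW8–SW31–SW7–SW22–SW27: 9+22+11+4+10 = 56
SW29–SW8–SW7–SW22–SW27: 9+9+4+10 = 32
The minimum is 25 ms via SW29–SW8–SW22–SW27.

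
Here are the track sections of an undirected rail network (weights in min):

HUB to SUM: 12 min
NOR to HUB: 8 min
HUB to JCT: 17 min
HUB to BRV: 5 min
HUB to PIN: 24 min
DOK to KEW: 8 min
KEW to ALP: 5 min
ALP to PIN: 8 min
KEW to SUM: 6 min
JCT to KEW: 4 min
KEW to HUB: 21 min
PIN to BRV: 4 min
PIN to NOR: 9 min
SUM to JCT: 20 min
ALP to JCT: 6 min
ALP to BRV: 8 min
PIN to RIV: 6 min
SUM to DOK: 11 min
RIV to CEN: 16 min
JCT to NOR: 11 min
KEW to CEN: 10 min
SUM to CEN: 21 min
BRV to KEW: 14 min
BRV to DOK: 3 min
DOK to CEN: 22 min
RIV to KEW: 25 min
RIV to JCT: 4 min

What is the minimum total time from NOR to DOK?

Enumerating some paths:
NOR → HUB → BRV → DOK: 8+5+3 = 16
NOR → JCT → KEW → DOK: 11+4+8 = 23
The minimum is 16 min via NOR → HUB → BRV → DOK.

16 min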